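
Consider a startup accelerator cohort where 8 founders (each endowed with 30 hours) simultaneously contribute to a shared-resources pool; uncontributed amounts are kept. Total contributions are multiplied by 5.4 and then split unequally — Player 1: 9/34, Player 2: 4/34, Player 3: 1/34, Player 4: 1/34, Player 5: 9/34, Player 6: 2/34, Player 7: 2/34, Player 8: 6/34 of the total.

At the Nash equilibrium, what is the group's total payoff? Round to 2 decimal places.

Each unit j contributes comes back to j as 5.4 × (j's share), so j prefers to contribute only if that share exceeds 1/5.4 = 0.1852; otherwise keeping the unit dominates.
Player 1 and Player 5 are above the threshold, contributing 30 each; the remaining 6 contribute 0. Total contributed: 60.
The shared-resources pool pays out 5.4 × 60 = 324.00 in total (split across the unequal shares, but the aggregate is all that matters for the group sum).
The 6 free-riders keep 30 each, adding 180. Group total = 180 + 324.00 = 504.00.

504.00 hours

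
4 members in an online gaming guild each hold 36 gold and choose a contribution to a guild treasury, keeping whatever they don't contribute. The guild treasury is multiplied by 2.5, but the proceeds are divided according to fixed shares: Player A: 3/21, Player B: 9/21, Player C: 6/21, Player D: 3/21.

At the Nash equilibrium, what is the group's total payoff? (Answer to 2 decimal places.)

A player with share s gets back 2.5·s per unit contributed, so full contribution is dominant for anyone with s > 1/2.5 = 0.4000 and zero contribution is dominant for anyone below.
Player B alone (share 9/21) is above the threshold, contributing 36; the remaining 3 contribute 0. Total contributed: 36.
The guild treasury pays out 2.5 × 36 = 90.00 in total (split across the unequal shares, but the aggregate is all that matters for the group sum).
The 3 free-riders keep 36 each, adding 108. Group total = 108 + 90.00 = 198.00.

198.00 gold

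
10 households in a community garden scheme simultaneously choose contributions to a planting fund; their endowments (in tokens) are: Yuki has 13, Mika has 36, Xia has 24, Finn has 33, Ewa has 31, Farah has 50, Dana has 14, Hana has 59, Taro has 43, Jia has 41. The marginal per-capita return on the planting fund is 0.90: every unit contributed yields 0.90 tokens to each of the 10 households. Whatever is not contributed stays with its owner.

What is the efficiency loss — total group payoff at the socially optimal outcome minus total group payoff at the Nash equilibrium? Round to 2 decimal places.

2752.00 tokens

The private return per contributed unit is 0.90 < 1 for everyone, so the Nash equilibrium is zero contribution and the group total is Σ E_j = 13 + 36 + 24 + 33 + 31 + 50 + 14 + 59 + 43 + 41 = 344.
Each contributed unit returns 9.000 to the group, so the social optimum is full contribution by everyone: group total = 9.000 × 344 = 3096.00.
Efficiency loss = (9.000 − 1) × 344 = 2752.00.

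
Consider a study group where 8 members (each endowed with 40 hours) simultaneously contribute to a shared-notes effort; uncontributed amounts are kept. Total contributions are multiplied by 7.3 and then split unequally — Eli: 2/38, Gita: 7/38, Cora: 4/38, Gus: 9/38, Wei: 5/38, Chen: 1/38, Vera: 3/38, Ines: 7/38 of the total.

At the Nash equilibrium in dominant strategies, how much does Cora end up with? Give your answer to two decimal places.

A player with share s gets back 7.3·s per unit contributed, so full contribution is dominant for anyone with s > 1/7.3 = 0.1370 and zero contribution is dominant for anyone below.
Gita, Gus and Ines are above the threshold, contributing 40 each; the remaining 5 contribute 0. Total contributed: 120.
Cora keeps 40 and receives 7.3 × 120 × 4/38 = 92.21 from the shared-notes effort, for a payoff of 132.21.

132.21 hours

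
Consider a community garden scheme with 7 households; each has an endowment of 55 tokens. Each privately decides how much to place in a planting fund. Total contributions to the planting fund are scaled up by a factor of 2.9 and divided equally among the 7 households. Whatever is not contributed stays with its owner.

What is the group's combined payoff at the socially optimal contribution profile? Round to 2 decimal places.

1116.50 tokens

Each contributed unit returns 2.900 to the group as a whole (0.4143 to each of 7 players), which exceeds 1, so the social optimum is full contribution: group total = 2.900 × 385 = 1116.50.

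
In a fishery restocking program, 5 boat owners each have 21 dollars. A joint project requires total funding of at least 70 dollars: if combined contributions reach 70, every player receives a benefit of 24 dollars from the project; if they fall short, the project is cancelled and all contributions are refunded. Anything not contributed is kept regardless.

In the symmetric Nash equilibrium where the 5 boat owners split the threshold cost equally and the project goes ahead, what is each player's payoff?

31 dollars

Equal share of the threshold: 70/5 = 14.
At this profile no one gains by cutting their contribution: any cut drops the total below 70, the project is cancelled, contributions are refunded, and the deviator ends with 21, which is less than 21 − 14 + 24 = 31. Contributing more than 14 just wastes the excess. So contributing exactly 14 is a best response.
Each player's payoff: 21 − 14 + 24 = 31.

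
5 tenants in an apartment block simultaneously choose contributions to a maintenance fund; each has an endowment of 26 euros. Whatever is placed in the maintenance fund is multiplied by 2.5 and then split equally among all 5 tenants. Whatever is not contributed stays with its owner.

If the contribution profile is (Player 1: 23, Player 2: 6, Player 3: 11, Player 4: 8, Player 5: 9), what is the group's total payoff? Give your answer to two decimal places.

215.50 euros

Total contributed: 23 + 6 + 11 + 8 + 9 = 57; total kept: 5 × 26 − 57 = 73.
The maintenance fund pays out 2.5 × 57 = 142.50 in aggregate.
Group total = 73 + 142.50 = 215.50.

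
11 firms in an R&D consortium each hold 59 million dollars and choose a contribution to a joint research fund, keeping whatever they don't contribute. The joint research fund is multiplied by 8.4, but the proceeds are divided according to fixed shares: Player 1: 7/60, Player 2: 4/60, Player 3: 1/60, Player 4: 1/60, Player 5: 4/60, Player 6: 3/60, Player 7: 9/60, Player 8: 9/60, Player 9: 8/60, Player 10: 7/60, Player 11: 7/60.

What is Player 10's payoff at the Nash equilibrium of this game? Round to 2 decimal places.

A player with share s gets back 8.4·s per unit contributed, so full contribution is dominant for anyone with s > 1/8.4 = 0.1190 and zero contribution is dominant for anyone below.
The shares above 0.1190 belong to Player 7, Player 8 and Player 9, contributing 59 each; the remaining 8 contribute 0. Total contributed: 177.
Player 10 keeps 59 and receives 8.4 × 177 × 7/60 = 173.46 from the joint research fund, for a payoff of 232.46.

232.46 million dollars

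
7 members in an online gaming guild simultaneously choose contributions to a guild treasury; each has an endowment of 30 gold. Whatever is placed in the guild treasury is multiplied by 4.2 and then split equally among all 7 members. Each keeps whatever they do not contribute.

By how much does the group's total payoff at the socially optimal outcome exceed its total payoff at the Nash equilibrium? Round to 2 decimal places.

Each contributed unit returns 4.2/7 = 0.6000 to its contributor — below 1 — so contributing 0 is dominant for every player. At the Nash equilibrium everyone keeps their 30, and the group total is 7 × 30 = 210.
Each contributed unit returns 4.200 to the group as a whole (0.6000 to each of 7 players), which exceeds 1, so the social optimum is full contribution: group total = 4.200 × 210 = 882.00.
Efficiency loss = 882.00 − 210 = 672.00.

672.00 gold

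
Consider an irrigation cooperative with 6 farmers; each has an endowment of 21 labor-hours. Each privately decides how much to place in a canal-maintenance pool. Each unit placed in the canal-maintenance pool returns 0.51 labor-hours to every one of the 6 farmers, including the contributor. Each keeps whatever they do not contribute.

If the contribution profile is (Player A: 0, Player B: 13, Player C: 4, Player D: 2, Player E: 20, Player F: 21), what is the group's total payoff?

Total contributed: 0 + 13 + 4 + 2 + 20 + 21 = 60; total kept: 6 × 21 − 60 = 66.
The canal-maintenance pool pays out 0.51 × 6 × 60 = 183.60 in aggregate.
Group total = 66 + 183.60 = 249.60.

249.60 labor-hours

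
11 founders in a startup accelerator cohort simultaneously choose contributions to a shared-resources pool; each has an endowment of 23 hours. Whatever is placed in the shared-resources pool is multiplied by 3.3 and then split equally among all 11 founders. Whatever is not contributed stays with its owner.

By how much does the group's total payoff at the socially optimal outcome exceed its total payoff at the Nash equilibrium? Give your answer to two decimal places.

581.90 hours

Each contributed unit returns 3.3/11 = 0.3000 to its contributor — below 1 — so contributing 0 is dominant for every player. At the Nash equilibrium everyone keeps their 23, and the group total is 11 × 23 = 253.
Each contributed unit returns 3.300 to the group as a whole (0.3000 to each of 11 players), which exceeds 1, so the social optimum is full contribution: group total = 3.300 × 253 = 834.90.
Efficiency loss = 834.90 − 253 = 581.90.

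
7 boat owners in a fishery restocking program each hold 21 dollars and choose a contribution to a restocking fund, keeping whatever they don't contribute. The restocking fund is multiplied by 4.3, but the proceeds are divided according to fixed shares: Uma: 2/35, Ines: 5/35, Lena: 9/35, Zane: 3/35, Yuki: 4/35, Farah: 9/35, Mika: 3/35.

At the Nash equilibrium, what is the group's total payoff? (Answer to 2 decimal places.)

285.60 dollars

Each unit j contributes comes back to j as 4.3 × (j's share), so j prefers to contribute only if that share exceeds 1/4.3 = 0.2326; otherwise keeping the unit dominates.
The shares above 0.2326 belong to Lena and Farah, contributing 21 each; the remaining 5 contribute 0. Total contributed: 42.
The restocking fund pays out 4.3 × 42 = 180.60 in total (split across the unequal shares, but the aggregate is all that matters for the group sum).
The 5 free-riders keep 21 each, adding 105. Group total = 105 + 180.60 = 285.60.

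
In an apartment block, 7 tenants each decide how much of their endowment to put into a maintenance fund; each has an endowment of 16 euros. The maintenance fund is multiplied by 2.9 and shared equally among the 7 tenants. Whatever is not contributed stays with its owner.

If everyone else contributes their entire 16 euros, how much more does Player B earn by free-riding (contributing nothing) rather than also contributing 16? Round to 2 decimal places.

Switching from a contribution of 16 to 0 lets Player B keep an extra 16 euros, but lowers the maintenance fund by 16, which costs Player B their own share of that drop: 2.9/7 × 16 = 6.63.
Net gain = 16 − 6.63 = 9.37. The private return per contributed unit (0.4143) is below 1, so free-riding is indeed the best response regardless of what the others do.

9.37 euros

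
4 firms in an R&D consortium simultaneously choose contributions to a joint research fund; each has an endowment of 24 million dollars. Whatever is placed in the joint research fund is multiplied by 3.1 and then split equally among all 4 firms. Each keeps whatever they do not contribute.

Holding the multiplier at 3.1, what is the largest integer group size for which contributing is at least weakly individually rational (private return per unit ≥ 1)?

3

Private return per unit is 3.1/(group size), which is ≥ 1 whenever the group size is ≤ 3.1.
The largest such integer is 3.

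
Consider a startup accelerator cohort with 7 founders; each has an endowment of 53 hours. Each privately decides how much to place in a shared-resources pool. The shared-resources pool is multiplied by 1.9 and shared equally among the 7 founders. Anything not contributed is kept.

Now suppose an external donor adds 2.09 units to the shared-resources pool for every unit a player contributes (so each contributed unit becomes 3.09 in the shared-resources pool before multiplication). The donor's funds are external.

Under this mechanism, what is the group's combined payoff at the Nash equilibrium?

The effective private return is 1.9 × 3.09 / 7 = 0.8387, which is still under 1, so the mechanism doesn't change anyone's dominant strategy: zero contribution.
At the Nash equilibrium no one contributes; group total payoff = 7 × 53 = 371.

371.00 hours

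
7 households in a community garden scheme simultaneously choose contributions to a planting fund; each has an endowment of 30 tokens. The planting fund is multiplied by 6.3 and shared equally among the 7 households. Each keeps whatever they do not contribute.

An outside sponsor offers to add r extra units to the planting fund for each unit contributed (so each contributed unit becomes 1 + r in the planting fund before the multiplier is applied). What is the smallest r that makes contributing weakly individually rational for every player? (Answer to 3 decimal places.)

With matching at rate r, one contributed unit becomes (1 + r) in the planting fund and returns 6.3 × (1 + r) / 7 to the contributor.
Setting this equal to 1: 1 + r = 7/6.3 = 1.1111.
So the minimum matching rate is r = 1.1111 − 1 = 0.111.

0.111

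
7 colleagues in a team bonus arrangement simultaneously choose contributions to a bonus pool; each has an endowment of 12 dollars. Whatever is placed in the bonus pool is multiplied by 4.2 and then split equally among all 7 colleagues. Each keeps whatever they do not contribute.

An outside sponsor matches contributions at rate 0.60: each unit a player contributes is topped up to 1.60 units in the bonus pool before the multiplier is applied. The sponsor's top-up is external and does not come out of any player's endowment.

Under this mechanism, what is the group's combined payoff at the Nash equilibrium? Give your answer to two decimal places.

84.00 dollars

With the mechanism, a contributed unit returns 4.2 × 1.60 / 7 = 0.9600 per unit of net cost — still below 1 — so contributing 0 remains dominant for every player.
Everyone keeps their endowment and the group total is 7 × 12 = 84.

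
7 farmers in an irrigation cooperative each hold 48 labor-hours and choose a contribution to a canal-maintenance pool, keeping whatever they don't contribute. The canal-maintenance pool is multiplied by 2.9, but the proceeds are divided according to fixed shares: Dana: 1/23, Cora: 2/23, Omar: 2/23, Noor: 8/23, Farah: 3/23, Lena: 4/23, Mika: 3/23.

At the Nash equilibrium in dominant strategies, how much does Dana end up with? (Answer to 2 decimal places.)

Each unit j contributes comes back to j as 2.9 × (j's share), so j prefers to contribute only if that share exceeds 1/2.9 = 0.3448; otherwise keeping the unit dominates.
Noor alone (share 8/23) is above the threshold, contributing 48; the remaining 6 contribute 0. Total contributed: 48.
Dana keeps 48 and receives 2.9 × 48 × 1/23 = 6.05 from the canal-maintenance pool, for a payoff of 54.05.

54.05 labor-hours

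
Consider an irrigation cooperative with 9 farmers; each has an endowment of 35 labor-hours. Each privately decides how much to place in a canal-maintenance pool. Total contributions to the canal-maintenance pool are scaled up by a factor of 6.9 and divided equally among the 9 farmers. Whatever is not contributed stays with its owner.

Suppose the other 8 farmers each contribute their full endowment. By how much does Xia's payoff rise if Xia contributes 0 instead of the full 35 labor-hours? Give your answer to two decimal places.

8.17 labor-hours

Switching from a contribution of 35 to 0 lets Xia keep an extra 35 labor-hours, but lowers the canal-maintenance pool by 35, which costs Xia their own share of that drop: 6.9/9 × 35 = 26.83.
Net gain = 35 − 26.83 = 8.17. The private return per contributed unit (0.7667) is below 1, so free-riding is indeed the best response regardless of what the others do.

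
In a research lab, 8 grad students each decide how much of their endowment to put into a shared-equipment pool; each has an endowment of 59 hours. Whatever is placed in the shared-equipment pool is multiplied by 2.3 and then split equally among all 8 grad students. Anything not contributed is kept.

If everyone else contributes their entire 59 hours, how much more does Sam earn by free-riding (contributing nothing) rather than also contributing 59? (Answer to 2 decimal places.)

42.04 hours

Switching from a contribution of 59 to 0 lets Sam keep an extra 59 hours, but lowers the shared-equipment pool by 59, which costs Sam their own share of that drop: 2.3/8 × 59 = 16.96.
Net gain = 59 − 16.96 = 42.04. The private return per contributed unit (0.2875) is below 1, so free-riding is indeed the best response regardless of what the others do.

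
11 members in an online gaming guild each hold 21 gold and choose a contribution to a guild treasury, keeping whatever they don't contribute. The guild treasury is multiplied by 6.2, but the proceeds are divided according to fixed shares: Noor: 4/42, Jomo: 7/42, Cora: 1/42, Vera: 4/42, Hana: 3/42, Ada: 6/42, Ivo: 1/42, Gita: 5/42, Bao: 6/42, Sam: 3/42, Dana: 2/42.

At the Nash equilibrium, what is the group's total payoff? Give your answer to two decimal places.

340.20 gold

Each unit j contributes comes back to j as 6.2 × (j's share), so j prefers to contribute only if that share exceeds 1/6.2 = 0.1613; otherwise keeping the unit dominates.
Only Jomo (7/42) clears that bar, contributing 21; the remaining 10 contribute 0. Total contributed: 21.
The guild treasury pays out 6.2 × 21 = 130.20 in total (split across the unequal shares, but the aggregate is all that matters for the group sum).
The 10 free-riders keep 21 each, adding 210. Group total = 210 + 130.20 = 340.20.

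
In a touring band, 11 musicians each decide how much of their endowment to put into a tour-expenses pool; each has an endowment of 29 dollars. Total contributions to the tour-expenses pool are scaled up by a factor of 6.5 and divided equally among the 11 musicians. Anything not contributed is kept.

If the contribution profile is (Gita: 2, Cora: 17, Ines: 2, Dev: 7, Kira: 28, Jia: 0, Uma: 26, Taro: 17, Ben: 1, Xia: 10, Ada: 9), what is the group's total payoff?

973.50 dollars

Total contributed: 2 + 17 + 2 + 7 + 28 + 0 + 26 + 17 + 1 + 10 + 9 = 119; total kept: 11 × 29 − 119 = 200.
The tour-expenses pool pays out 6.5 × 119 = 773.50 in aggregate.
Group total = 200 + 773.50 = 973.50.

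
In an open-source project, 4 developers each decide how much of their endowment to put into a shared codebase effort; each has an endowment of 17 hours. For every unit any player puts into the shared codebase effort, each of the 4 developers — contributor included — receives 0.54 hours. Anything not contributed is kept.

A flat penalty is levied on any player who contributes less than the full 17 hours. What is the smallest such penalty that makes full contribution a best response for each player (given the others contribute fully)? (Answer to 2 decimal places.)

Given the others contribute fully, the best deviation is to contribute 0 (any partial contribution still incurs the fine and gives up units whose private return 0.54 is below 1).
Deviating from 17 to 0 saves 17 hours but forfeits the deviator's share of the drop in the shared codebase effort: 0.54 × 17 = 9.18.
So the deviation gain is 17 − 9.18 = 7.82, and the fine must be at least 7.82 hours to wipe it out.

7.82 hours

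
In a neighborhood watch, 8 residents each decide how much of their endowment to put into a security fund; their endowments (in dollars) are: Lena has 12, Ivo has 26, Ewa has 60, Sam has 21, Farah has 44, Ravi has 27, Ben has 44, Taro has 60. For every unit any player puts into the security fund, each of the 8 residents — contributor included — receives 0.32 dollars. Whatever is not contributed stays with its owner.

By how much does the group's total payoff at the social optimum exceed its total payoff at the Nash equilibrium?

458.64 dollars

The private return per contributed unit is 0.32 < 1 for everyone, so the Nash equilibrium is zero contribution and the group total is Σ E_j = 12 + 26 + 60 + 21 + 44 + 27 + 44 + 60 = 294.
Each contributed unit returns 2.560 to the group, so the social optimum is full contribution by everyone: group total = 2.560 × 294 = 752.64.
Efficiency loss = (2.560 − 1) × 294 = 458.64.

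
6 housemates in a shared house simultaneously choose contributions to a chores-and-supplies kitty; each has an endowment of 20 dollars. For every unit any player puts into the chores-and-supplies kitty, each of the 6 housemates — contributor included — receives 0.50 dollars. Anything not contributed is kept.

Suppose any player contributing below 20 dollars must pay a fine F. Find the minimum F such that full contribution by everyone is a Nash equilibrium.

Given the others contribute fully, the best deviation is to contribute 0 (any partial contribution still incurs the fine and gives up units whose private return 0.50 is below 1).
Deviating from 20 to 0 saves 20 dollars but forfeits the deviator's share of the drop in the chores-and-supplies kitty: 0.50 × 20 = 10.00.
So the deviation gain is 20 − 10.00 = 10.00, and the fine must be at least 10.00 dollars to wipe it out.

10.00 dollars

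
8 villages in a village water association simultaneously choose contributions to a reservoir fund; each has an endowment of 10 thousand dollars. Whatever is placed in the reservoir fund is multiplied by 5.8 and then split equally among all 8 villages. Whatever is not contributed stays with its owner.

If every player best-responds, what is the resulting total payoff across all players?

80.00 thousand dollars

Each contributed unit returns 5.8/8 = 0.7250 to its contributor — below 1 — so contributing 0 is dominant for every player. At the Nash equilibrium everyone keeps their 10, and the group total is 8 × 10 = 80.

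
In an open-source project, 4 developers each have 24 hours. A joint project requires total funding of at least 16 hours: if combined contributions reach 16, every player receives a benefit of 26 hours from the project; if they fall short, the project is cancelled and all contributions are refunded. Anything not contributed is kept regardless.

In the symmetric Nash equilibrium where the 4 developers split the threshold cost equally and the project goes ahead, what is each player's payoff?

46 hours

Equal share of the threshold: 16/4 = 4.
At this profile no one gains by cutting their contribution: any cut drops the total below 16, the project is cancelled, contributions are refunded, and the deviator ends with 24, which is less than 24 − 4 + 26 = 46. Contributing more than 4 just wastes the excess. So contributing exactly 4 is a best response.
Each player's payoff: 24 − 4 + 26 = 46.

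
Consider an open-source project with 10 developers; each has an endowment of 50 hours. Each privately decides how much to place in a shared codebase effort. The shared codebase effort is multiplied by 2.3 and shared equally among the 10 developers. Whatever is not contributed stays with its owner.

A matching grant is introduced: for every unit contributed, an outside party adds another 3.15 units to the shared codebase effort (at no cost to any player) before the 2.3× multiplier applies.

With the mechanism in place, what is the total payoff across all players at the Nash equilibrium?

500.00 hours

With the mechanism, a contributed unit returns 2.3 × 4.15 / 10 = 0.9545 per unit of net cost — still below 1 — so contributing 0 remains dominant for every player.
Everyone keeps their endowment and the group total is 10 × 50 = 500.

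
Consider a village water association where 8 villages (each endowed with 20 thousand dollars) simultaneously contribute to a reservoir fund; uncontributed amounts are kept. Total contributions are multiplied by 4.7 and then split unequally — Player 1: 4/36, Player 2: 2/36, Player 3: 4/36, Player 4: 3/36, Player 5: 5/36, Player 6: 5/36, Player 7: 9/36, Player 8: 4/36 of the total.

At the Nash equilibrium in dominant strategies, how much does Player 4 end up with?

27.83 thousand dollars

A player with share s gets back 4.7·s per unit contributed, so full contribution is dominant for anyone with s > 1/4.7 = 0.2128 and zero contribution is dominant for anyone below.
Player 7 alone (share 9/36) is above the threshold, contributing 20; the remaining 7 contribute 0. Total contributed: 20.
Player 4 keeps 20 and receives 4.7 × 20 × 3/36 = 7.83 from the reservoir fund, for a payoff of 27.83.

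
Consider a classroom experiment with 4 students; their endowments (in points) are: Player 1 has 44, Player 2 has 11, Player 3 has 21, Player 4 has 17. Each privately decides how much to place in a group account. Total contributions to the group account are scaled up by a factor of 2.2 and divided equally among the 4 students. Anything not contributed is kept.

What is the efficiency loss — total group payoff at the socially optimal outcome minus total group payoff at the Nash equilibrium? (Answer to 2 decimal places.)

The private return per contributed unit is 2.2/4 = 0.5500 < 1 for every player regardless of endowment, so the Nash equilibrium is zero contribution and the group total is Σ E_j = 44 + 11 + 21 + 17 = 93.
Each contributed unit returns 2.200 to the group, so the social optimum is full contribution by everyone: group total = 2.200 × 93 = 204.60.
Efficiency loss = (2.200 − 1) × 93 = 111.60.

111.60 points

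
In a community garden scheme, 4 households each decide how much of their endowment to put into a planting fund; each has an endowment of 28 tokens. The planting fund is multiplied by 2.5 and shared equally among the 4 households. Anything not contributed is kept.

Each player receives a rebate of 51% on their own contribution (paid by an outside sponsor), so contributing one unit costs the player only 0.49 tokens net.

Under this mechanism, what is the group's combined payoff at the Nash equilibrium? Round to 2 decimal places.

337.12 tokens

With the mechanism, a contributed unit returns (2.5/4) / 0.49 = 1.2755 per unit of net cost to the contributor — now above 1 — so contributing fully is weakly dominant for every player.
So the Nash equilibrium is full contribution by all 4; the group earns 4 × (28 × 0.51 + 2.5 × 28) = 337.12.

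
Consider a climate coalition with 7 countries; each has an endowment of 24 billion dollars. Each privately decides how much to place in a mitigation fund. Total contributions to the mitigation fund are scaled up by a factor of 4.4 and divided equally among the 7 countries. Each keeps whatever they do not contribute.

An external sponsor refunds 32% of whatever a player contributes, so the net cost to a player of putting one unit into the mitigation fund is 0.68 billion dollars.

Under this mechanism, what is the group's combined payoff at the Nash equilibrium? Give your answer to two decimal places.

168.00 billion dollars

With the mechanism, a contributed unit returns (4.4/7) / 0.68 = 0.9244 per unit of net cost — still below 1 — so contributing 0 remains dominant for every player.
Everyone keeps their endowment and the group total is 7 × 24 = 168.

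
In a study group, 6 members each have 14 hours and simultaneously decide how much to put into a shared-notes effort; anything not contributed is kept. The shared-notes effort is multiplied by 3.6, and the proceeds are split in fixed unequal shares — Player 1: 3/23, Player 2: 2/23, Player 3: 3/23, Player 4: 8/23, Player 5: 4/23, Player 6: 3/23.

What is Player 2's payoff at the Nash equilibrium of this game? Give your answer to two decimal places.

For player j, contributing a unit is worthwhile iff 3.6 × (j's share) ≥ 1, i.e. iff j's share is at least 0.2778.
Player 4 alone (share 8/23) is above the threshold, contributing 14; the remaining 5 contribute 0. Total contributed: 14.
Player 2 keeps 14 and receives 3.6 × 14 × 2/23 = 4.38 from the shared-notes effort, for a payoff of 18.38.

18.38 hours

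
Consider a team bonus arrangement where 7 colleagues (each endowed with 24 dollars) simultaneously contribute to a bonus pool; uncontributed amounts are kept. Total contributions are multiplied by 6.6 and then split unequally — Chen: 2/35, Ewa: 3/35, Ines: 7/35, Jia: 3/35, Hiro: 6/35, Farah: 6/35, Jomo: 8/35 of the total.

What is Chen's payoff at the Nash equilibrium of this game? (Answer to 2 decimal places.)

Player j's private return per contributed unit is 6.6 × (j's share). Contributing is weakly dominant for j when that share is at least 1/6.6 = 0.1515, and contributing 0 is dominant otherwise.
Ines, Hiro, Farah and Jomo are above the threshold, contributing 24 each; the remaining 3 contribute 0. Total contributed: 96.
Chen keeps 24 and receives 6.6 × 96 × 2/35 = 36.21 from the bonus pool, for a payoff of 60.21.

60.21 dollars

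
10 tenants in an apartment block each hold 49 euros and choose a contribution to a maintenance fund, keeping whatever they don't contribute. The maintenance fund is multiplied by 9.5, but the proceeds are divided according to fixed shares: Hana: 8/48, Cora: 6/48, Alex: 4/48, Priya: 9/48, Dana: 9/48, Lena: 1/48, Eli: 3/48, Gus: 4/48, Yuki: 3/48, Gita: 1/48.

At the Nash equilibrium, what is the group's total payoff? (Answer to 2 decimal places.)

2156.00 euros

A player with share s gets back 9.5·s per unit contributed, so full contribution is dominant for anyone with s > 1/9.5 = 0.1053 and zero contribution is dominant for anyone below.
Hana, Cora, Priya and Dana are above the threshold, contributing 49 each; the remaining 6 contribute 0. Total contributed: 196.
The maintenance fund pays out 9.5 × 196 = 1862.00 in total (split across the unequal shares, but the aggregate is all that matters for the group sum).
The 6 free-riders keep 49 each, adding 294. Group total = 294 + 1862.00 = 2156.00.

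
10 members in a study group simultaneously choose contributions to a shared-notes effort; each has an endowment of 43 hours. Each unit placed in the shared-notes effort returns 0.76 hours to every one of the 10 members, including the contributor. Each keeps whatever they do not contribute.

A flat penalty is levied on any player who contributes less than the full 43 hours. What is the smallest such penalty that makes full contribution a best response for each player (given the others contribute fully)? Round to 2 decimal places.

Given the others contribute fully, the best deviation is to contribute 0 (any partial contribution still incurs the fine and gives up units whose private return 0.76 is below 1).
Deviating from 43 to 0 saves 43 hours but forfeits the deviator's share of the drop in the shared-notes effort: 0.76 × 43 = 32.68.
So the deviation gain is 43 − 32.68 = 10.32, and the fine must be at least 10.32 hours to wipe it out.

10.32 hours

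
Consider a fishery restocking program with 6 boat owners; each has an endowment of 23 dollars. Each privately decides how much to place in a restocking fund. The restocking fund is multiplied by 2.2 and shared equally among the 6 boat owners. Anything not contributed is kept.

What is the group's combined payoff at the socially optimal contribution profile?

Each contributed unit returns 2.200 to the group as a whole (0.3667 to each of 6 players), which exceeds 1, so the social optimum is full contribution: group total = 2.200 × 138 = 303.60.

303.60 dollars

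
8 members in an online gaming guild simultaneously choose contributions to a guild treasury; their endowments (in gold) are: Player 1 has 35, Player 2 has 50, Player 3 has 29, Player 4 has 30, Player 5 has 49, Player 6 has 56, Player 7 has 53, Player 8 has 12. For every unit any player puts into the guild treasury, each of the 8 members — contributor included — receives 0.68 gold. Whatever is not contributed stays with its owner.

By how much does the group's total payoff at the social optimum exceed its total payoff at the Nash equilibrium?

The private return per contributed unit is 0.68 < 1 for everyone, so the Nash equilibrium is zero contribution and the group total is Σ E_j = 35 + 50 + 29 + 30 + 49 + 56 + 53 + 12 = 314.
Each contributed unit returns 5.440 to the group, so the social optimum is full contribution by everyone: group total = 5.440 × 314 = 1708.16.
Efficiency loss = (5.440 − 1) × 314 = 1394.16.

1394.16 gold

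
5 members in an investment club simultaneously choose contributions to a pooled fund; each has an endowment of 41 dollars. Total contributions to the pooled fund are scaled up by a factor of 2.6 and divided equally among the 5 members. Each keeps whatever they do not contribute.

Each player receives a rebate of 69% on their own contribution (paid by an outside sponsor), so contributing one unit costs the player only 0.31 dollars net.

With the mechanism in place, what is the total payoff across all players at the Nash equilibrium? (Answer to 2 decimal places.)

With the mechanism, a contributed unit returns (2.6/5) / 0.31 = 1.6774 per unit of net cost to the contributor — now above 1 — so contributing fully is weakly dominant for every player.
So the Nash equilibrium is full contribution by all 5; the group earns 5 × (41 × 0.69 + 2.6 × 41) = 674.45.

674.45 dollars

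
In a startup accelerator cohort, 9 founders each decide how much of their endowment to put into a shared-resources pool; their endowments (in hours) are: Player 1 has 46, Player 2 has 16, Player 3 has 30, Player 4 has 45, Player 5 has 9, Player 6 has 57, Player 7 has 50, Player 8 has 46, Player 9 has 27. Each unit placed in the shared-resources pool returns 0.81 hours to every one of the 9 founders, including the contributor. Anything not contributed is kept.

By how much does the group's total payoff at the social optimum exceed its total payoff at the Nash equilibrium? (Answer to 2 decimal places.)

2050.54 hours

The private return per contributed unit is 0.81 < 1 for everyone, so the Nash equilibrium is zero contribution and the group total is Σ E_j = 46 + 16 + 30 + 45 + 9 + 57 + 50 + 46 + 27 = 326.
Each contributed unit returns 7.290 to the group, so the social optimum is full contribution by everyone: group total = 7.290 × 326 = 2376.54.
Efficiency loss = (7.290 − 1) × 326 = 2050.54.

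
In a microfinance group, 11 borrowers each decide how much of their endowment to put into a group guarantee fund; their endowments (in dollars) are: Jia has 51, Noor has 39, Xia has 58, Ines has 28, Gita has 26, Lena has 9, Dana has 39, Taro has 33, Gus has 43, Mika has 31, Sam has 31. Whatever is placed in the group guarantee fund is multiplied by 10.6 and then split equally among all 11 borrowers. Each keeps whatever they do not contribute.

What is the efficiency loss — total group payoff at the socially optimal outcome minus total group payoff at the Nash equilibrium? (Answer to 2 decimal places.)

3724.80 dollars

The private return per contributed unit is 10.6/11 = 0.9636 < 1 for every player regardless of endowment, so the Nash equilibrium is zero contribution and the group total is Σ E_j = 51 + 39 + 58 + 28 + 26 + 9 + 39 + 33 + 43 + 31 + 31 = 388.
Each contributed unit returns 10.600 to the group, so the social optimum is full contribution by everyone: group total = 10.600 × 388 = 4112.80.
Efficiency loss = (10.600 − 1) × 388 = 3724.80.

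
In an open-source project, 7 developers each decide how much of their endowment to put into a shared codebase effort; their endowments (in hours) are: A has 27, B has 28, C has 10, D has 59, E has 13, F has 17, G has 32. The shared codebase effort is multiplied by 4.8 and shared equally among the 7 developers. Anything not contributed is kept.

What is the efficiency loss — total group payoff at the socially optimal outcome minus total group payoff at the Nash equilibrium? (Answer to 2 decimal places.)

706.80 hours

The private return per contributed unit is 4.8/7 = 0.6857 < 1 for every player regardless of endowment, so the Nash equilibrium is zero contribution and the group total is Σ E_j = 27 + 28 + 10 + 59 + 13 + 17 + 32 = 186.
Each contributed unit returns 4.800 to the group, so the social optimum is full contribution by everyone: group total = 4.800 × 186 = 892.80.
Efficiency loss = (4.800 − 1) × 186 = 706.80.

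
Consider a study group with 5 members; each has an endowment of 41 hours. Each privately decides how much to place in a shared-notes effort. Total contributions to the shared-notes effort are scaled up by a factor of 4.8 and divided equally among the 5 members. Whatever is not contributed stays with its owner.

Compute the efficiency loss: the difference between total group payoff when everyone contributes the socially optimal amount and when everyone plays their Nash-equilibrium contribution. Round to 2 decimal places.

779.00 hours

Each contributed unit returns 4.8/5 = 0.9600 to its contributor — below 1 — so contributing 0 is dominant for every player. At the Nash equilibrium everyone keeps their 41, and the group total is 5 × 41 = 205.
Each contributed unit returns 4.800 to the group as a whole (0.9600 to each of 5 players), which exceeds 1, so the social optimum is full contribution: group total = 4.800 × 205 = 984.00.
Efficiency loss = 984.00 − 205 = 779.00.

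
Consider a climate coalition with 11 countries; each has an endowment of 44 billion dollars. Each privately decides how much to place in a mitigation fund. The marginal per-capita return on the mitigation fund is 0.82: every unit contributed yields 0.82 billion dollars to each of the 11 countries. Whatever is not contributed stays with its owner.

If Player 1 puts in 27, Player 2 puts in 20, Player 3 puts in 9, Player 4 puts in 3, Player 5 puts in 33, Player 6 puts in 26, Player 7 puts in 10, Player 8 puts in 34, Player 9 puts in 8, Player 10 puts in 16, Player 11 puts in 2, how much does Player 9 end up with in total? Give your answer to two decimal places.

190.16 billion dollars

Total contributed: 27 + 20 + 9 + 3 + 33 + 26 + 10 + 34 + 8 + 16 + 2 = 188.
Each receives 0.82 × 188 = 154.16 from the mitigation fund.
Player 9 keeps 44 − 8 = 36, so Player 9's payoff is 36 + 154.16 = 190.16.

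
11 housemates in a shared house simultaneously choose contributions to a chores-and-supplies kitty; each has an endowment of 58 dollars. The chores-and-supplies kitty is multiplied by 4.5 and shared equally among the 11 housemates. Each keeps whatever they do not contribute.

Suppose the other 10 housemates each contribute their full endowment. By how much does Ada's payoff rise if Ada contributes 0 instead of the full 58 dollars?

34.27 dollars

Switching from a contribution of 58 to 0 lets Ada keep an extra 58 dollars, but lowers the chores-and-supplies kitty by 58, which costs Ada their own share of that drop: 4.5/11 × 58 = 23.73.
Net gain = 58 − 23.73 = 34.27. The private return per contributed unit (0.4091) is below 1, so free-riding is indeed the best response regardless of what the others do.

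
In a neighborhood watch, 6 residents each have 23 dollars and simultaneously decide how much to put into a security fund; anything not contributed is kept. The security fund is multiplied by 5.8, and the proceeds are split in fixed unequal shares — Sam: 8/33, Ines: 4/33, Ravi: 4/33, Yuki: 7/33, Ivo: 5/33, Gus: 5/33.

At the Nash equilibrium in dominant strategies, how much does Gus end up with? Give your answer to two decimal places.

For player j, contributing a unit is worthwhile iff 5.8 × (j's share) ≥ 1, i.e. iff j's share is at least 0.1724.
Sam and Yuki clear that bar, contributing 23 each; the remaining 4 contribute 0. Total contributed: 46.
Gus keeps 23 and receives 5.8 × 46 × 5/33 = 40.42 from the security fund, for a payoff of 63.42.

63.42 dollars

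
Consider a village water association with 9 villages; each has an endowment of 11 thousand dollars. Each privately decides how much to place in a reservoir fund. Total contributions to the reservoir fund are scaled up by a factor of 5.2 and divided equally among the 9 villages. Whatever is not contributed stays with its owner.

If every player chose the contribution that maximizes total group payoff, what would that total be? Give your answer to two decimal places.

514.80 thousand dollars

Each contributed unit returns 5.200 to the group as a whole (0.5778 to each of 9 players), which exceeds 1, so the social optimum is full contribution: group total = 5.200 × 99 = 514.80.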